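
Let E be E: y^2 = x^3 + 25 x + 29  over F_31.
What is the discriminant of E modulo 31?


4 a^3 + 27 b^2 = 4*25^3 + 27*29^2 = 62500 + 22707 = 85207
Delta = -16 * (85207) = -1363312
Delta mod 31 = 6

Delta = 6 (mod 31)


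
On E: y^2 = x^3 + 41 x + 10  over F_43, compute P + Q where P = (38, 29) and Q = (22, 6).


P != Q, so use the chord formula.
s = (y2 - y1) / (x2 - x1) = (20) / (27) mod 43 = 31
x3 = s^2 - x1 - x2 mod 43 = 31^2 - 38 - 22 = 41
y3 = s (x1 - x3) - y1 mod 43 = 31 * (38 - 41) - 29 = 7

P + Q = (41, 7)


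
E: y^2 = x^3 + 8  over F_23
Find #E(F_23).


For each x in F_23, count y with y^2 = x^3 + 0 x + 8 mod 23:
  x = 0: RHS = 8, y in [10, 13]  -> 2 point(s)
  x = 1: RHS = 9, y in [3, 20]  -> 2 point(s)
  x = 2: RHS = 16, y in [4, 19]  -> 2 point(s)
  x = 3: RHS = 12, y in [9, 14]  -> 2 point(s)
  x = 4: RHS = 3, y in [7, 16]  -> 2 point(s)
  x = 5: RHS = 18, y in [8, 15]  -> 2 point(s)
  x = 7: RHS = 6, y in [11, 12]  -> 2 point(s)
  x = 9: RHS = 1, y in [1, 22]  -> 2 point(s)
  x = 15: RHS = 2, y in [5, 18]  -> 2 point(s)
  x = 19: RHS = 13, y in [6, 17]  -> 2 point(s)
  x = 20: RHS = 4, y in [2, 21]  -> 2 point(s)
  x = 21: RHS = 0, y in [0]  -> 1 point(s)
Affine points: 23. Add the point at infinity: total = 24.

#E(F_23) = 24


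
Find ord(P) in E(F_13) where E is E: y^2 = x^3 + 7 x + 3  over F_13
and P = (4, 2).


Compute successive multiples of P until we hit O:
  1P = (4, 2)
  2P = (8, 8)
  3P = (0, 4)
  4P = (6, 12)
  5P = (2, 8)
  6P = (3, 8)
  7P = (3, 5)
  8P = (2, 5)
  ... (continuing to 13P)
  13P = O

ord(P) = 13


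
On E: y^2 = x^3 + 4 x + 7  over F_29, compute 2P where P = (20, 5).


Doubling: s = (3 x1^2 + a) / (2 y1)
s = (3*20^2 + 4) / (2*5) mod 29 = 16
x3 = s^2 - 2 x1 mod 29 = 16^2 - 2*20 = 13
y3 = s (x1 - x3) - y1 mod 29 = 16 * (20 - 13) - 5 = 20

2P = (13, 20)


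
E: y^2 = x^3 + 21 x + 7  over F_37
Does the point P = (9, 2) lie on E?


Check whether y^2 = x^3 + 21 x + 7 (mod 37) for (x, y) = (9, 2).
LHS: y^2 = 2^2 mod 37 = 4
RHS: x^3 + 21 x + 7 = 9^3 + 21*9 + 7 mod 37 = 0
LHS != RHS

No, not on the curve


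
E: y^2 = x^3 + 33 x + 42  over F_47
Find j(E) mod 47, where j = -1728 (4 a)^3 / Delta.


Delta = -16(4 a^3 + 27 b^2) mod 47 = 34
-1728 * (4 a)^3 = -1728 * (4*33)^3 mod 47 = 18
j = 18 * 34^(-1) mod 47 = 42

j = 42 (mod 47)


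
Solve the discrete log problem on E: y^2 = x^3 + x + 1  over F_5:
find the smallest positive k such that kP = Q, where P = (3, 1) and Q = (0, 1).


Enumerate multiples of P until we hit Q = (0, 1):
  1P = (3, 1)
  2P = (0, 1)
Match found at i = 2.

k = 2


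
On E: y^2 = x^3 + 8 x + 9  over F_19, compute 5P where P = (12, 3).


k = 5 = 101_2 (binary, LSB first: 101)
Double-and-add from P = (12, 3):
  bit 0 = 1: acc = O + (12, 3) = (12, 3)
  bit 1 = 0: acc unchanged = (12, 3)
  bit 2 = 1: acc = (12, 3) + (6, 8) = (17, 17)

5P = (17, 17)


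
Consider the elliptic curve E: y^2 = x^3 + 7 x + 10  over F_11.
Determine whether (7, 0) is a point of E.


Check whether y^2 = x^3 + 7 x + 10 (mod 11) for (x, y) = (7, 0).
LHS: y^2 = 0^2 mod 11 = 0
RHS: x^3 + 7 x + 10 = 7^3 + 7*7 + 10 mod 11 = 6
LHS != RHS

No, not on the curve


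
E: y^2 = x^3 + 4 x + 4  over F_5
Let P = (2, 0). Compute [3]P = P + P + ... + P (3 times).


k = 3 = 11_2 (binary, LSB first: 11)
Double-and-add from P = (2, 0):
  bit 0 = 1: acc = O + (2, 0) = (2, 0)
  bit 1 = 1: acc = (2, 0) + O = (2, 0)

3P = (2, 0)


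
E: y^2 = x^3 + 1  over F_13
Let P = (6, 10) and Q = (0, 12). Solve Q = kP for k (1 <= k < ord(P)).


Enumerate multiples of P until we hit Q = (0, 12):
  1P = (6, 10)
  2P = (0, 12)
Match found at i = 2.

k = 2


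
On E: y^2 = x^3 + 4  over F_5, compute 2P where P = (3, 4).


Doubling: s = (3 x1^2 + a) / (2 y1)
s = (3*3^2 + 0) / (2*4) mod 5 = 4
x3 = s^2 - 2 x1 mod 5 = 4^2 - 2*3 = 0
y3 = s (x1 - x3) - y1 mod 5 = 4 * (3 - 0) - 4 = 3

2P = (0, 3)


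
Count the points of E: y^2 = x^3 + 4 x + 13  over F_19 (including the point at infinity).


For each x in F_19, count y with y^2 = x^3 + 4 x + 13 mod 19:
  x = 4: RHS = 17, y in [6, 13]  -> 2 point(s)
  x = 5: RHS = 6, y in [5, 14]  -> 2 point(s)
  x = 6: RHS = 6, y in [5, 14]  -> 2 point(s)
  x = 7: RHS = 4, y in [2, 17]  -> 2 point(s)
  x = 8: RHS = 6, y in [5, 14]  -> 2 point(s)
  x = 11: RHS = 1, y in [1, 18]  -> 2 point(s)
  x = 13: RHS = 1, y in [1, 18]  -> 2 point(s)
  x = 14: RHS = 1, y in [1, 18]  -> 2 point(s)
  x = 15: RHS = 9, y in [3, 16]  -> 2 point(s)
  x = 17: RHS = 16, y in [4, 15]  -> 2 point(s)
Affine points: 20. Add the point at infinity: total = 21.

#E(F_19) = 21


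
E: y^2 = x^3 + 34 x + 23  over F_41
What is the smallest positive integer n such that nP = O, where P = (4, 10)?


Compute successive multiples of P until we hit O:
  1P = (4, 10)
  2P = (33, 31)
  3P = (25, 37)
  4P = (17, 26)
  5P = (22, 12)
  6P = (14, 39)
  7P = (31, 6)
  8P = (27, 1)
  ... (continuing to 39P)
  39P = O

ord(P) = 39


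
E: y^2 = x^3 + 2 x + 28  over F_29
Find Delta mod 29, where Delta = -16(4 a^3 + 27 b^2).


4 a^3 + 27 b^2 = 4*2^3 + 27*28^2 = 32 + 21168 = 21200
Delta = -16 * (21200) = -339200
Delta mod 29 = 13

Delta = 13 (mod 29)


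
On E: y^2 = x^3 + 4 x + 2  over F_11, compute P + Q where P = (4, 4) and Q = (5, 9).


P != Q, so use the chord formula.
s = (y2 - y1) / (x2 - x1) = (5) / (1) mod 11 = 5
x3 = s^2 - x1 - x2 mod 11 = 5^2 - 4 - 5 = 5
y3 = s (x1 - x3) - y1 mod 11 = 5 * (4 - 5) - 4 = 2

P + Q = (5, 2)


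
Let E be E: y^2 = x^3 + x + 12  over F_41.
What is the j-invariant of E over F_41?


Delta = -16(4 a^3 + 27 b^2) mod 41 = 7
-1728 * (4 a)^3 = -1728 * (4*1)^3 mod 41 = 26
j = 26 * 7^(-1) mod 41 = 33

j = 33 (mod 41)


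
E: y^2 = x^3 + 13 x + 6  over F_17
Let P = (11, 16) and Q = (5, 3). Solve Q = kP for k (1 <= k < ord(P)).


Enumerate multiples of P until we hit Q = (5, 3):
  1P = (11, 16)
  2P = (13, 3)
  3P = (14, 12)
  4P = (7, 7)
  5P = (3, 2)
  6P = (5, 3)
Match found at i = 6.

k = 6


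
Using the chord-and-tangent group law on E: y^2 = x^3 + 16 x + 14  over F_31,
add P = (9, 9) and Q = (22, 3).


P != Q, so use the chord formula.
s = (y2 - y1) / (x2 - x1) = (25) / (13) mod 31 = 21
x3 = s^2 - x1 - x2 mod 31 = 21^2 - 9 - 22 = 7
y3 = s (x1 - x3) - y1 mod 31 = 21 * (9 - 7) - 9 = 2

P + Q = (7, 2)


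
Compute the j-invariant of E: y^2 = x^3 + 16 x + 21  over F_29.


Delta = -16(4 a^3 + 27 b^2) mod 29 = 5
-1728 * (4 a)^3 = -1728 * (4*16)^3 mod 29 = 11
j = 11 * 5^(-1) mod 29 = 8

j = 8 (mod 29)


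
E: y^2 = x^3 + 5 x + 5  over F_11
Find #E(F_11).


For each x in F_11, count y with y^2 = x^3 + 5 x + 5 mod 11:
  x = 0: RHS = 5, y in [4, 7]  -> 2 point(s)
  x = 1: RHS = 0, y in [0]  -> 1 point(s)
  x = 2: RHS = 1, y in [1, 10]  -> 2 point(s)
  x = 3: RHS = 3, y in [5, 6]  -> 2 point(s)
  x = 4: RHS = 1, y in [1, 10]  -> 2 point(s)
  x = 5: RHS = 1, y in [1, 10]  -> 2 point(s)
  x = 6: RHS = 9, y in [3, 8]  -> 2 point(s)
  x = 7: RHS = 9, y in [3, 8]  -> 2 point(s)
  x = 9: RHS = 9, y in [3, 8]  -> 2 point(s)
Affine points: 17. Add the point at infinity: total = 18.

#E(F_11) = 18


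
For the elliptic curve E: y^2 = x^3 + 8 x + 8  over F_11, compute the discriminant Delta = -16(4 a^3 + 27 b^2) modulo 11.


4 a^3 + 27 b^2 = 4*8^3 + 27*8^2 = 2048 + 1728 = 3776
Delta = -16 * (3776) = -60416
Delta mod 11 = 7

Delta = 7 (mod 11)


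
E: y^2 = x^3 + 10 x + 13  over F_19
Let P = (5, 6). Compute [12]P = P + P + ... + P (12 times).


k = 12 = 1100_2 (binary, LSB first: 0011)
Double-and-add from P = (5, 6):
  bit 0 = 0: acc unchanged = O
  bit 1 = 0: acc unchanged = O
  bit 2 = 1: acc = O + (8, 4) = (8, 4)
  bit 3 = 1: acc = (8, 4) + (10, 12) = (17, 17)

12P = (17, 17)


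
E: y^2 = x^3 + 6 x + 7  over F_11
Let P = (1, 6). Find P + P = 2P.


Doubling: s = (3 x1^2 + a) / (2 y1)
s = (3*1^2 + 6) / (2*6) mod 11 = 9
x3 = s^2 - 2 x1 mod 11 = 9^2 - 2*1 = 2
y3 = s (x1 - x3) - y1 mod 11 = 9 * (1 - 2) - 6 = 7

2P = (2, 7)


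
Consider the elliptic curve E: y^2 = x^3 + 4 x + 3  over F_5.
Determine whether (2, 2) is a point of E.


Check whether y^2 = x^3 + 4 x + 3 (mod 5) for (x, y) = (2, 2).
LHS: y^2 = 2^2 mod 5 = 4
RHS: x^3 + 4 x + 3 = 2^3 + 4*2 + 3 mod 5 = 4
LHS = RHS

Yes, on the curve


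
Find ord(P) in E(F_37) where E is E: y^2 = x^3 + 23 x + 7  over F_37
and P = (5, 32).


Compute successive multiples of P until we hit O:
  1P = (5, 32)
  2P = (15, 29)
  3P = (33, 6)
  4P = (11, 0)
  5P = (33, 31)
  6P = (15, 8)
  7P = (5, 5)
  8P = O

ord(P) = 8


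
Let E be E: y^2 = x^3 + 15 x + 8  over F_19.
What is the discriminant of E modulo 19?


4 a^3 + 27 b^2 = 4*15^3 + 27*8^2 = 13500 + 1728 = 15228
Delta = -16 * (15228) = -243648
Delta mod 19 = 8

Delta = 8 (mod 19)


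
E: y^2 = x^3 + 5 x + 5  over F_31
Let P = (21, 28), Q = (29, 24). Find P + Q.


P != Q, so use the chord formula.
s = (y2 - y1) / (x2 - x1) = (27) / (8) mod 31 = 15
x3 = s^2 - x1 - x2 mod 31 = 15^2 - 21 - 29 = 20
y3 = s (x1 - x3) - y1 mod 31 = 15 * (21 - 20) - 28 = 18

P + Q = (20, 18)


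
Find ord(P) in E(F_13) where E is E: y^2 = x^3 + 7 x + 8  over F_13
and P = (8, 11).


Compute successive multiples of P until we hit O:
  1P = (8, 11)
  2P = (11, 5)
  3P = (11, 8)
  4P = (8, 2)
  5P = O

ord(P) = 5


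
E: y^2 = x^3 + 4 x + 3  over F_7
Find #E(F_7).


For each x in F_7, count y with y^2 = x^3 + 4 x + 3 mod 7:
  x = 1: RHS = 1, y in [1, 6]  -> 2 point(s)
  x = 3: RHS = 0, y in [0]  -> 1 point(s)
  x = 5: RHS = 1, y in [1, 6]  -> 2 point(s)
Affine points: 5. Add the point at infinity: total = 6.

#E(F_7) = 6


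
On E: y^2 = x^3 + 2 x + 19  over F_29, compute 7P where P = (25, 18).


k = 7 = 111_2 (binary, LSB first: 111)
Double-and-add from P = (25, 18):
  bit 0 = 1: acc = O + (25, 18) = (25, 18)
  bit 1 = 1: acc = (25, 18) + (17, 6) = (11, 3)
  bit 2 = 1: acc = (11, 3) + (23, 9) = (17, 23)

7P = (17, 23)


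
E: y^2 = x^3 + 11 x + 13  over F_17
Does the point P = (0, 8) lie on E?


Check whether y^2 = x^3 + 11 x + 13 (mod 17) for (x, y) = (0, 8).
LHS: y^2 = 8^2 mod 17 = 13
RHS: x^3 + 11 x + 13 = 0^3 + 11*0 + 13 mod 17 = 13
LHS = RHS

Yes, on the curve


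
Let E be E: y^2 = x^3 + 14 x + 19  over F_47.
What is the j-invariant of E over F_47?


Delta = -16(4 a^3 + 27 b^2) mod 47 = 17
-1728 * (4 a)^3 = -1728 * (4*14)^3 mod 47 = 29
j = 29 * 17^(-1) mod 47 = 10

j = 10 (mod 47)


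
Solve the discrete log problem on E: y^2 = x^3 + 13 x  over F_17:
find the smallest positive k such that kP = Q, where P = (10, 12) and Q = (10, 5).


Enumerate multiples of P until we hit Q = (10, 5):
  1P = (10, 12)
  2P = (15, 0)
  3P = (10, 5)
Match found at i = 3.

k = 3


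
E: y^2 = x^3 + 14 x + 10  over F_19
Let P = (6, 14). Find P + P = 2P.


Doubling: s = (3 x1^2 + a) / (2 y1)
s = (3*6^2 + 14) / (2*14) mod 19 = 3
x3 = s^2 - 2 x1 mod 19 = 3^2 - 2*6 = 16
y3 = s (x1 - x3) - y1 mod 19 = 3 * (6 - 16) - 14 = 13

2P = (16, 13)


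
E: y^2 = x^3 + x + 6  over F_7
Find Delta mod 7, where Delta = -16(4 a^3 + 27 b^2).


4 a^3 + 27 b^2 = 4*1^3 + 27*6^2 = 4 + 972 = 976
Delta = -16 * (976) = -15616
Delta mod 7 = 1

Delta = 1 (mod 7)


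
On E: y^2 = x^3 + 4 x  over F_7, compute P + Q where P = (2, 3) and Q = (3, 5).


P != Q, so use the chord formula.
s = (y2 - y1) / (x2 - x1) = (2) / (1) mod 7 = 2
x3 = s^2 - x1 - x2 mod 7 = 2^2 - 2 - 3 = 6
y3 = s (x1 - x3) - y1 mod 7 = 2 * (2 - 6) - 3 = 3

P + Q = (6, 3)


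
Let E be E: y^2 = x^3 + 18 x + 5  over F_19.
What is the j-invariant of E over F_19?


Delta = -16(4 a^3 + 27 b^2) mod 19 = 18
-1728 * (4 a)^3 = -1728 * (4*18)^3 mod 19 = 12
j = 12 * 18^(-1) mod 19 = 7

j = 7 (mod 19)


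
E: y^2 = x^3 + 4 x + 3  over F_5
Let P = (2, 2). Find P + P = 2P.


Doubling: s = (3 x1^2 + a) / (2 y1)
s = (3*2^2 + 4) / (2*2) mod 5 = 4
x3 = s^2 - 2 x1 mod 5 = 4^2 - 2*2 = 2
y3 = s (x1 - x3) - y1 mod 5 = 4 * (2 - 2) - 2 = 3

2P = (2, 3)


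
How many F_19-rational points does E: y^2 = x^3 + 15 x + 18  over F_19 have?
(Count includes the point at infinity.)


For each x in F_19, count y with y^2 = x^3 + 15 x + 18 mod 19:
  x = 4: RHS = 9, y in [3, 16]  -> 2 point(s)
  x = 5: RHS = 9, y in [3, 16]  -> 2 point(s)
  x = 6: RHS = 1, y in [1, 18]  -> 2 point(s)
  x = 8: RHS = 4, y in [2, 17]  -> 2 point(s)
  x = 10: RHS = 9, y in [3, 16]  -> 2 point(s)
  x = 12: RHS = 7, y in [8, 11]  -> 2 point(s)
  x = 13: RHS = 16, y in [4, 15]  -> 2 point(s)
Affine points: 14. Add the point at infinity: total = 15.

#E(F_19) = 15


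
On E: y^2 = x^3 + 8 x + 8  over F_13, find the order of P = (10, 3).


Compute successive multiples of P until we hit O:
  1P = (10, 3)
  2P = (5, 11)
  3P = (12, 8)
  4P = (7, 11)
  5P = (6, 8)
  6P = (1, 2)
  7P = (11, 7)
  8P = (8, 5)
  ... (continuing to 20P)
  20P = O

ord(P) = 20


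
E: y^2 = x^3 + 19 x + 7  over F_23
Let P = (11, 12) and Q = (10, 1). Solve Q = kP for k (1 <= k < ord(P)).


Enumerate multiples of P until we hit Q = (10, 1):
  1P = (11, 12)
  2P = (13, 6)
  3P = (8, 2)
  4P = (10, 22)
  5P = (10, 1)
Match found at i = 5.

k = 5


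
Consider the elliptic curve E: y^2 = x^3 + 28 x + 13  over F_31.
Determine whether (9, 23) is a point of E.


Check whether y^2 = x^3 + 28 x + 13 (mod 31) for (x, y) = (9, 23).
LHS: y^2 = 23^2 mod 31 = 2
RHS: x^3 + 28 x + 13 = 9^3 + 28*9 + 13 mod 31 = 2
LHS = RHS

Yes, on the curve


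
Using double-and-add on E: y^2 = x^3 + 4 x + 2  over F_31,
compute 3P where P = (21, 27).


k = 3 = 11_2 (binary, LSB first: 11)
Double-and-add from P = (21, 27):
  bit 0 = 1: acc = O + (21, 27) = (21, 27)
  bit 1 = 1: acc = (21, 27) + (7, 30) = (7, 1)

3P = (7, 1)


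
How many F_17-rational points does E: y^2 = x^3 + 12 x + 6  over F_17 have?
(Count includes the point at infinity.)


For each x in F_17, count y with y^2 = x^3 + 12 x + 6 mod 17:
  x = 1: RHS = 2, y in [6, 11]  -> 2 point(s)
  x = 2: RHS = 4, y in [2, 15]  -> 2 point(s)
  x = 3: RHS = 1, y in [1, 16]  -> 2 point(s)
  x = 4: RHS = 16, y in [4, 13]  -> 2 point(s)
  x = 5: RHS = 4, y in [2, 15]  -> 2 point(s)
  x = 7: RHS = 8, y in [5, 12]  -> 2 point(s)
  x = 8: RHS = 2, y in [6, 11]  -> 2 point(s)
  x = 10: RHS = 4, y in [2, 15]  -> 2 point(s)
  x = 12: RHS = 8, y in [5, 12]  -> 2 point(s)
  x = 13: RHS = 13, y in [8, 9]  -> 2 point(s)
  x = 15: RHS = 8, y in [5, 12]  -> 2 point(s)
Affine points: 22. Add the point at infinity: total = 23.

#E(F_17) = 23


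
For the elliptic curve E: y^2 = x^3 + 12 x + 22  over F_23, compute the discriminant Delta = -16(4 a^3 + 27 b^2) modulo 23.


4 a^3 + 27 b^2 = 4*12^3 + 27*22^2 = 6912 + 13068 = 19980
Delta = -16 * (19980) = -319680
Delta mod 23 = 20

Delta = 20 (mod 23)


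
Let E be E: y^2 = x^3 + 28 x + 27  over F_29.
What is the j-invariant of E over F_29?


Delta = -16(4 a^3 + 27 b^2) mod 29 = 18
-1728 * (4 a)^3 = -1728 * (4*28)^3 mod 29 = 15
j = 15 * 18^(-1) mod 29 = 25

j = 25 (mod 29)


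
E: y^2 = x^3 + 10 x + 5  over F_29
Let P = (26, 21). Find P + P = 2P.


Doubling: s = (3 x1^2 + a) / (2 y1)
s = (3*26^2 + 10) / (2*21) mod 29 = 14
x3 = s^2 - 2 x1 mod 29 = 14^2 - 2*26 = 28
y3 = s (x1 - x3) - y1 mod 29 = 14 * (26 - 28) - 21 = 9

2P = (28, 9)


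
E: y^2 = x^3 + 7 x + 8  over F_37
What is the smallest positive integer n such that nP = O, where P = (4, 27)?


Compute successive multiples of P until we hit O:
  1P = (4, 27)
  2P = (25, 3)
  3P = (1, 33)
  4P = (36, 0)
  5P = (1, 4)
  6P = (25, 34)
  7P = (4, 10)
  8P = O

ord(P) = 8


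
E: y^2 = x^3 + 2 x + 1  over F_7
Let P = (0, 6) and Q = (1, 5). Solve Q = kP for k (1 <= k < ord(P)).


Enumerate multiples of P until we hit Q = (1, 5):
  1P = (0, 6)
  2P = (1, 2)
  3P = (1, 5)
Match found at i = 3.

k = 3


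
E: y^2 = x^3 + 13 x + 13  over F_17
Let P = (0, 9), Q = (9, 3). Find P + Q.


P != Q, so use the chord formula.
s = (y2 - y1) / (x2 - x1) = (11) / (9) mod 17 = 5
x3 = s^2 - x1 - x2 mod 17 = 5^2 - 0 - 9 = 16
y3 = s (x1 - x3) - y1 mod 17 = 5 * (0 - 16) - 9 = 13

P + Q = (16, 13)


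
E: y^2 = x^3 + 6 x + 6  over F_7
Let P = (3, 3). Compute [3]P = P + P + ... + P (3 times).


k = 3 = 11_2 (binary, LSB first: 11)
Double-and-add from P = (3, 3):
  bit 0 = 1: acc = O + (3, 3) = (3, 3)
  bit 1 = 1: acc = (3, 3) + (5, 0) = (3, 4)

3P = (3, 4)


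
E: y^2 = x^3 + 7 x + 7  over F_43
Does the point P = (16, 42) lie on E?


Check whether y^2 = x^3 + 7 x + 7 (mod 43) for (x, y) = (16, 42).
LHS: y^2 = 42^2 mod 43 = 1
RHS: x^3 + 7 x + 7 = 16^3 + 7*16 + 7 mod 43 = 1
LHS = RHS

Yes, on the curve


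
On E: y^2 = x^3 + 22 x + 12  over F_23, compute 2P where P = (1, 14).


Doubling: s = (3 x1^2 + a) / (2 y1)
s = (3*1^2 + 22) / (2*14) mod 23 = 5
x3 = s^2 - 2 x1 mod 23 = 5^2 - 2*1 = 0
y3 = s (x1 - x3) - y1 mod 23 = 5 * (1 - 0) - 14 = 14

2P = (0, 14)


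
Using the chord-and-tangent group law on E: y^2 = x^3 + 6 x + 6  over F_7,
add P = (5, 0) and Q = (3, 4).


P != Q, so use the chord formula.
s = (y2 - y1) / (x2 - x1) = (4) / (5) mod 7 = 5
x3 = s^2 - x1 - x2 mod 7 = 5^2 - 5 - 3 = 3
y3 = s (x1 - x3) - y1 mod 7 = 5 * (5 - 3) - 0 = 3

P + Q = (3, 3)


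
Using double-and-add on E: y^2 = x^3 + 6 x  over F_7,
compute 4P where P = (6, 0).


k = 4 = 100_2 (binary, LSB first: 001)
Double-and-add from P = (6, 0):
  bit 0 = 0: acc unchanged = O
  bit 1 = 0: acc unchanged = O
  bit 2 = 1: acc = O + O = O

4P = O


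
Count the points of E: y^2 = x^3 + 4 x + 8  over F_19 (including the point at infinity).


For each x in F_19, count y with y^2 = x^3 + 4 x + 8 mod 19:
  x = 2: RHS = 5, y in [9, 10]  -> 2 point(s)
  x = 3: RHS = 9, y in [3, 16]  -> 2 point(s)
  x = 5: RHS = 1, y in [1, 18]  -> 2 point(s)
  x = 6: RHS = 1, y in [1, 18]  -> 2 point(s)
  x = 8: RHS = 1, y in [1, 18]  -> 2 point(s)
  x = 12: RHS = 17, y in [6, 13]  -> 2 point(s)
  x = 15: RHS = 4, y in [2, 17]  -> 2 point(s)
  x = 16: RHS = 7, y in [8, 11]  -> 2 point(s)
  x = 17: RHS = 11, y in [7, 12]  -> 2 point(s)
Affine points: 18. Add the point at infinity: total = 19.

#E(F_19) = 19


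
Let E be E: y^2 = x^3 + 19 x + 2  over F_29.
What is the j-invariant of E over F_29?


Delta = -16(4 a^3 + 27 b^2) mod 29 = 9
-1728 * (4 a)^3 = -1728 * (4*19)^3 mod 29 = 7
j = 7 * 9^(-1) mod 29 = 4

j = 4 (mod 29)


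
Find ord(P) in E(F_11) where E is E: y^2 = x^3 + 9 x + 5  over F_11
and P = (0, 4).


Compute successive multiples of P until we hit O:
  1P = (0, 4)
  2P = (9, 1)
  3P = (7, 2)
  4P = (7, 9)
  5P = (9, 10)
  6P = (0, 7)
  7P = O

ord(P) = 7


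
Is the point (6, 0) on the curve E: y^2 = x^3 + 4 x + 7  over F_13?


Check whether y^2 = x^3 + 4 x + 7 (mod 13) for (x, y) = (6, 0).
LHS: y^2 = 0^2 mod 13 = 0
RHS: x^3 + 4 x + 7 = 6^3 + 4*6 + 7 mod 13 = 0
LHS = RHS

Yes, on the curve


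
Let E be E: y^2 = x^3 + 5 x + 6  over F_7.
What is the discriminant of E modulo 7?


4 a^3 + 27 b^2 = 4*5^3 + 27*6^2 = 500 + 972 = 1472
Delta = -16 * (1472) = -23552
Delta mod 7 = 3

Delta = 3 (mod 7)


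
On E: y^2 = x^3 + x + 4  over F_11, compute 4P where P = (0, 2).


k = 4 = 100_2 (binary, LSB first: 001)
Double-and-add from P = (0, 2):
  bit 0 = 0: acc unchanged = O
  bit 1 = 0: acc unchanged = O
  bit 2 = 1: acc = O + (2, 6) = (2, 6)

4P = (2, 6)


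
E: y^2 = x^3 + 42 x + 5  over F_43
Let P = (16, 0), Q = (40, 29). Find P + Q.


P != Q, so use the chord formula.
s = (y2 - y1) / (x2 - x1) = (29) / (24) mod 43 = 3
x3 = s^2 - x1 - x2 mod 43 = 3^2 - 16 - 40 = 39
y3 = s (x1 - x3) - y1 mod 43 = 3 * (16 - 39) - 0 = 17

P + Q = (39, 17)


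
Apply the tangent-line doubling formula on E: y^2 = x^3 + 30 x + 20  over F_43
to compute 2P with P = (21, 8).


Doubling: s = (3 x1^2 + a) / (2 y1)
s = (3*21^2 + 30) / (2*8) mod 43 = 12
x3 = s^2 - 2 x1 mod 43 = 12^2 - 2*21 = 16
y3 = s (x1 - x3) - y1 mod 43 = 12 * (21 - 16) - 8 = 9

2P = (16, 9)


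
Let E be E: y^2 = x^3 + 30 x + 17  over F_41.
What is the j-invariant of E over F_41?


Delta = -16(4 a^3 + 27 b^2) mod 41 = 24
-1728 * (4 a)^3 = -1728 * (4*30)^3 mod 41 = 39
j = 39 * 24^(-1) mod 41 = 17

j = 17 (mod 41)


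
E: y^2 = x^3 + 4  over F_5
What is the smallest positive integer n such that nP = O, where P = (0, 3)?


Compute successive multiples of P until we hit O:
  1P = (0, 3)
  2P = (0, 2)
  3P = O

ord(P) = 3


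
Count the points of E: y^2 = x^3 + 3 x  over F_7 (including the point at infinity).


For each x in F_7, count y with y^2 = x^3 + 3 x + 0 mod 7:
  x = 0: RHS = 0, y in [0]  -> 1 point(s)
  x = 1: RHS = 4, y in [2, 5]  -> 2 point(s)
  x = 2: RHS = 0, y in [0]  -> 1 point(s)
  x = 3: RHS = 1, y in [1, 6]  -> 2 point(s)
  x = 5: RHS = 0, y in [0]  -> 1 point(s)
Affine points: 7. Add the point at infinity: total = 8.

#E(F_7) = 8


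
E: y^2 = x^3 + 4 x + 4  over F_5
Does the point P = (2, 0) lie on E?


Check whether y^2 = x^3 + 4 x + 4 (mod 5) for (x, y) = (2, 0).
LHS: y^2 = 0^2 mod 5 = 0
RHS: x^3 + 4 x + 4 = 2^3 + 4*2 + 4 mod 5 = 0
LHS = RHS

Yes, on the curve


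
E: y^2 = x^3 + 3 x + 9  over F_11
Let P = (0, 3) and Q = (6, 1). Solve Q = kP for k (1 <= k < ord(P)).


Enumerate multiples of P until we hit Q = (6, 1):
  1P = (0, 3)
  2P = (3, 1)
  3P = (6, 1)
Match found at i = 3.

k = 3


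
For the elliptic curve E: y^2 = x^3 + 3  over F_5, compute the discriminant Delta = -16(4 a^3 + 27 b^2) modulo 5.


4 a^3 + 27 b^2 = 4*0^3 + 27*3^2 = 0 + 243 = 243
Delta = -16 * (243) = -3888
Delta mod 5 = 2

Delta = 2 (mod 5)


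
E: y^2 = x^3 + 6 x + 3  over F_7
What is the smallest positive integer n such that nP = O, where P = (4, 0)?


Compute successive multiples of P until we hit O:
  1P = (4, 0)
  2P = O

ord(P) = 2


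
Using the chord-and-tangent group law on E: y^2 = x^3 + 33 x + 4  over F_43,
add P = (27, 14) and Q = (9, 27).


P != Q, so use the chord formula.
s = (y2 - y1) / (x2 - x1) = (13) / (25) mod 43 = 16
x3 = s^2 - x1 - x2 mod 43 = 16^2 - 27 - 9 = 5
y3 = s (x1 - x3) - y1 mod 43 = 16 * (27 - 5) - 14 = 37

P + Q = (5, 37)


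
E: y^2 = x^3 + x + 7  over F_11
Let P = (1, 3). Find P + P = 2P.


Doubling: s = (3 x1^2 + a) / (2 y1)
s = (3*1^2 + 1) / (2*3) mod 11 = 8
x3 = s^2 - 2 x1 mod 11 = 8^2 - 2*1 = 7
y3 = s (x1 - x3) - y1 mod 11 = 8 * (1 - 7) - 3 = 4

2P = (7, 4)


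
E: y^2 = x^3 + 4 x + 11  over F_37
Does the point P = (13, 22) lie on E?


Check whether y^2 = x^3 + 4 x + 11 (mod 37) for (x, y) = (13, 22).
LHS: y^2 = 22^2 mod 37 = 3
RHS: x^3 + 4 x + 11 = 13^3 + 4*13 + 11 mod 37 = 3
LHS = RHS

Yes, on the curve


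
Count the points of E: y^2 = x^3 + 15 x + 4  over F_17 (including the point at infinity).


For each x in F_17, count y with y^2 = x^3 + 15 x + 4 mod 17:
  x = 0: RHS = 4, y in [2, 15]  -> 2 point(s)
  x = 2: RHS = 8, y in [5, 12]  -> 2 point(s)
  x = 3: RHS = 8, y in [5, 12]  -> 2 point(s)
  x = 4: RHS = 9, y in [3, 14]  -> 2 point(s)
  x = 5: RHS = 0, y in [0]  -> 1 point(s)
  x = 6: RHS = 4, y in [2, 15]  -> 2 point(s)
  x = 9: RHS = 1, y in [1, 16]  -> 2 point(s)
  x = 10: RHS = 15, y in [7, 10]  -> 2 point(s)
  x = 11: RHS = 4, y in [2, 15]  -> 2 point(s)
  x = 12: RHS = 8, y in [5, 12]  -> 2 point(s)
  x = 13: RHS = 16, y in [4, 13]  -> 2 point(s)
  x = 14: RHS = 0, y in [0]  -> 1 point(s)
  x = 15: RHS = 0, y in [0]  -> 1 point(s)
Affine points: 23. Add the point at infinity: total = 24.

#E(F_17) = 24


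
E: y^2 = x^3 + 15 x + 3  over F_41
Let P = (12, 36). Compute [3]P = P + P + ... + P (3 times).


k = 3 = 11_2 (binary, LSB first: 11)
Double-and-add from P = (12, 36):
  bit 0 = 1: acc = O + (12, 36) = (12, 36)
  bit 1 = 1: acc = (12, 36) + (27, 40) = (11, 8)

3P = (11, 8)


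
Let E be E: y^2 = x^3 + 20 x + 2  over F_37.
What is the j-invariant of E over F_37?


Delta = -16(4 a^3 + 27 b^2) mod 37 = 17
-1728 * (4 a)^3 = -1728 * (4*20)^3 mod 37 = 8
j = 8 * 17^(-1) mod 37 = 7

j = 7 (mod 37)


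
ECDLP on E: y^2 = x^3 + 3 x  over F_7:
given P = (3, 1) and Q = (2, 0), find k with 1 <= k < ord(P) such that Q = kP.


Enumerate multiples of P until we hit Q = (2, 0):
  1P = (3, 1)
  2P = (2, 0)
Match found at i = 2.

k = 2


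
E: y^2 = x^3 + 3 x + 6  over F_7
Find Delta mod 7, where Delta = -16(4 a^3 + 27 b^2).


4 a^3 + 27 b^2 = 4*3^3 + 27*6^2 = 108 + 972 = 1080
Delta = -16 * (1080) = -17280
Delta mod 7 = 3

Delta = 3 (mod 7)


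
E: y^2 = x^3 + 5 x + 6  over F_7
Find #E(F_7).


For each x in F_7, count y with y^2 = x^3 + 5 x + 6 mod 7:
  x = 5: RHS = 2, y in [3, 4]  -> 2 point(s)
  x = 6: RHS = 0, y in [0]  -> 1 point(s)
Affine points: 3. Add the point at infinity: total = 4.

#E(F_7) = 4


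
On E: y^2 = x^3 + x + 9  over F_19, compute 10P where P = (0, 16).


k = 10 = 1010_2 (binary, LSB first: 0101)
Double-and-add from P = (0, 16):
  bit 0 = 0: acc unchanged = O
  bit 1 = 1: acc = O + (9, 14) = (9, 14)
  bit 2 = 0: acc unchanged = (9, 14)
  bit 3 = 1: acc = (9, 14) + (8, 4) = (7, 6)

10P = (7, 6)


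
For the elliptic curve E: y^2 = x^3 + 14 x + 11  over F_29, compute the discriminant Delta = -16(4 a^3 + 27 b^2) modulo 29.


4 a^3 + 27 b^2 = 4*14^3 + 27*11^2 = 10976 + 3267 = 14243
Delta = -16 * (14243) = -227888
Delta mod 29 = 23

Delta = 23 (mod 29)


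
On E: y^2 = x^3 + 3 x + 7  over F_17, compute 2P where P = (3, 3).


Doubling: s = (3 x1^2 + a) / (2 y1)
s = (3*3^2 + 3) / (2*3) mod 17 = 5
x3 = s^2 - 2 x1 mod 17 = 5^2 - 2*3 = 2
y3 = s (x1 - x3) - y1 mod 17 = 5 * (3 - 2) - 3 = 2

2P = (2, 2)


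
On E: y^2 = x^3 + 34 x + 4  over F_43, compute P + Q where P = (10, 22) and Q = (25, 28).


P != Q, so use the chord formula.
s = (y2 - y1) / (x2 - x1) = (6) / (15) mod 43 = 9
x3 = s^2 - x1 - x2 mod 43 = 9^2 - 10 - 25 = 3
y3 = s (x1 - x3) - y1 mod 43 = 9 * (10 - 3) - 22 = 41

P + Q = (3, 41)


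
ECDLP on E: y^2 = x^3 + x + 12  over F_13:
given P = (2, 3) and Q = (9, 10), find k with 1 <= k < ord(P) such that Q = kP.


Enumerate multiples of P until we hit Q = (9, 10):
  1P = (2, 3)
  2P = (9, 10)
Match found at i = 2.

k = 2


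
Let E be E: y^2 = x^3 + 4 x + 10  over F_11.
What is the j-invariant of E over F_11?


Delta = -16(4 a^3 + 27 b^2) mod 11 = 4
-1728 * (4 a)^3 = -1728 * (4*4)^3 mod 11 = 7
j = 7 * 4^(-1) mod 11 = 10

j = 10 (mod 11)


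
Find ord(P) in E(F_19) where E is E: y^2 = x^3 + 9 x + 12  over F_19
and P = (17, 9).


Compute successive multiples of P until we hit O:
  1P = (17, 9)
  2P = (8, 11)
  3P = (10, 0)
  4P = (8, 8)
  5P = (17, 10)
  6P = O

ord(P) = 6


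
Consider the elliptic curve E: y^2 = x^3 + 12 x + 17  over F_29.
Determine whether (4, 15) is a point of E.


Check whether y^2 = x^3 + 12 x + 17 (mod 29) for (x, y) = (4, 15).
LHS: y^2 = 15^2 mod 29 = 22
RHS: x^3 + 12 x + 17 = 4^3 + 12*4 + 17 mod 29 = 13
LHS != RHS

No, not on the curve


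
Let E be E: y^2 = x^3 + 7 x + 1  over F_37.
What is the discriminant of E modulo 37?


4 a^3 + 27 b^2 = 4*7^3 + 27*1^2 = 1372 + 27 = 1399
Delta = -16 * (1399) = -22384
Delta mod 37 = 1

Delta = 1 (mod 37)


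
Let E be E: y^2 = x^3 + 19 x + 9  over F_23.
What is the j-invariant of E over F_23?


Delta = -16(4 a^3 + 27 b^2) mod 23 = 16
-1728 * (4 a)^3 = -1728 * (4*19)^3 mod 23 = 6
j = 6 * 16^(-1) mod 23 = 9

j = 9 (mod 23)


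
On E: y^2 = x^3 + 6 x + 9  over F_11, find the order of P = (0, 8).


Compute successive multiples of P until we hit O:
  1P = (0, 8)
  2P = (1, 4)
  3P = (4, 8)
  4P = (7, 3)
  5P = (9, 0)
  6P = (7, 8)
  7P = (4, 3)
  8P = (1, 7)
  ... (continuing to 10P)
  10P = O

ord(P) = 10


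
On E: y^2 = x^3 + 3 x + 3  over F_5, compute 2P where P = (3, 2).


k = 2 = 10_2 (binary, LSB first: 01)
Double-and-add from P = (3, 2):
  bit 0 = 0: acc unchanged = O
  bit 1 = 1: acc = O + (4, 3) = (4, 3)

2P = (4, 3)


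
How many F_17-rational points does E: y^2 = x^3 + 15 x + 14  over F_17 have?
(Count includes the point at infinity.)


For each x in F_17, count y with y^2 = x^3 + 15 x + 14 mod 17:
  x = 1: RHS = 13, y in [8, 9]  -> 2 point(s)
  x = 2: RHS = 1, y in [1, 16]  -> 2 point(s)
  x = 3: RHS = 1, y in [1, 16]  -> 2 point(s)
  x = 4: RHS = 2, y in [6, 11]  -> 2 point(s)
  x = 8: RHS = 0, y in [0]  -> 1 point(s)
  x = 10: RHS = 8, y in [5, 12]  -> 2 point(s)
  x = 12: RHS = 1, y in [1, 16]  -> 2 point(s)
  x = 13: RHS = 9, y in [3, 14]  -> 2 point(s)
  x = 16: RHS = 15, y in [7, 10]  -> 2 point(s)
Affine points: 17. Add the point at infinity: total = 18.

#E(F_17) = 18


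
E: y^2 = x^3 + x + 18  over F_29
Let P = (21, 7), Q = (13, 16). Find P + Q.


P != Q, so use the chord formula.
s = (y2 - y1) / (x2 - x1) = (9) / (21) mod 29 = 17
x3 = s^2 - x1 - x2 mod 29 = 17^2 - 21 - 13 = 23
y3 = s (x1 - x3) - y1 mod 29 = 17 * (21 - 23) - 7 = 17

P + Q = (23, 17)


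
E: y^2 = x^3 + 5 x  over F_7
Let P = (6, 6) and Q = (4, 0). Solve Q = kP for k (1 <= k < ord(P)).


Enumerate multiples of P until we hit Q = (4, 0):
  1P = (6, 6)
  2P = (4, 0)
Match found at i = 2.

k = 2


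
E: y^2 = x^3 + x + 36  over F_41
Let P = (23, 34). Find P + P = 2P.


Doubling: s = (3 x1^2 + a) / (2 y1)
s = (3*23^2 + 1) / (2*34) mod 41 = 33
x3 = s^2 - 2 x1 mod 41 = 33^2 - 2*23 = 18
y3 = s (x1 - x3) - y1 mod 41 = 33 * (23 - 18) - 34 = 8

2P = (18, 8)


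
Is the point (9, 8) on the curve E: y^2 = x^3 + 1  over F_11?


Check whether y^2 = x^3 + 0 x + 1 (mod 11) for (x, y) = (9, 8).
LHS: y^2 = 8^2 mod 11 = 9
RHS: x^3 + 0 x + 1 = 9^3 + 0*9 + 1 mod 11 = 4
LHS != RHS

No, not on the curve


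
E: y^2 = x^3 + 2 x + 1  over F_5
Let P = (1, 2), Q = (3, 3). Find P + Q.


P != Q, so use the chord formula.
s = (y2 - y1) / (x2 - x1) = (1) / (2) mod 5 = 3
x3 = s^2 - x1 - x2 mod 5 = 3^2 - 1 - 3 = 0
y3 = s (x1 - x3) - y1 mod 5 = 3 * (1 - 0) - 2 = 1

P + Q = (0, 1)


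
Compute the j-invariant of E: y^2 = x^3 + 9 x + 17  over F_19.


Delta = -16(4 a^3 + 27 b^2) mod 19 = 9
-1728 * (4 a)^3 = -1728 * (4*9)^3 mod 19 = 11
j = 11 * 9^(-1) mod 19 = 16

j = 16 (mod 19)


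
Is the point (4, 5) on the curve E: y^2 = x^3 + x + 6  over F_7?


Check whether y^2 = x^3 + 1 x + 6 (mod 7) for (x, y) = (4, 5).
LHS: y^2 = 5^2 mod 7 = 4
RHS: x^3 + 1 x + 6 = 4^3 + 1*4 + 6 mod 7 = 4
LHS = RHS

Yes, on the curve


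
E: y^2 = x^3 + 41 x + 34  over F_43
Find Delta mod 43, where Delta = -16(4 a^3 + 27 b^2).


4 a^3 + 27 b^2 = 4*41^3 + 27*34^2 = 275684 + 31212 = 306896
Delta = -16 * (306896) = -4910336
Delta mod 43 = 6

Delta = 6 (mod 43)


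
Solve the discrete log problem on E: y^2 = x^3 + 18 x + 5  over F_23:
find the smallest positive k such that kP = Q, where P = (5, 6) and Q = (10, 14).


Enumerate multiples of P until we hit Q = (10, 14):
  1P = (5, 6)
  2P = (17, 16)
  3P = (10, 9)
  4P = (1, 1)
  5P = (20, 4)
  6P = (11, 4)
  7P = (2, 16)
  8P = (22, 20)
  9P = (4, 7)
  10P = (15, 4)
  11P = (15, 19)
  12P = (4, 16)
  13P = (22, 3)
  14P = (2, 7)
  15P = (11, 19)
  16P = (20, 19)
  17P = (1, 22)
  18P = (10, 14)
Match found at i = 18.

k = 18


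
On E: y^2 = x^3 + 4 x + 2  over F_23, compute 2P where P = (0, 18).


Doubling: s = (3 x1^2 + a) / (2 y1)
s = (3*0^2 + 4) / (2*18) mod 23 = 18
x3 = s^2 - 2 x1 mod 23 = 18^2 - 2*0 = 2
y3 = s (x1 - x3) - y1 mod 23 = 18 * (0 - 2) - 18 = 15

2P = (2, 15)


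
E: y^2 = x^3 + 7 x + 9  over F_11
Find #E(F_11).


For each x in F_11, count y with y^2 = x^3 + 7 x + 9 mod 11:
  x = 0: RHS = 9, y in [3, 8]  -> 2 point(s)
  x = 2: RHS = 9, y in [3, 8]  -> 2 point(s)
  x = 5: RHS = 4, y in [2, 9]  -> 2 point(s)
  x = 6: RHS = 3, y in [5, 6]  -> 2 point(s)
  x = 7: RHS = 5, y in [4, 7]  -> 2 point(s)
  x = 8: RHS = 5, y in [4, 7]  -> 2 point(s)
  x = 9: RHS = 9, y in [3, 8]  -> 2 point(s)
  x = 10: RHS = 1, y in [1, 10]  -> 2 point(s)
Affine points: 16. Add the point at infinity: total = 17.

#E(F_11) = 17


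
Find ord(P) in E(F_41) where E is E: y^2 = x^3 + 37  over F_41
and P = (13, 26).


Compute successive multiples of P until we hit O:
  1P = (13, 26)
  2P = (5, 11)
  3P = (31, 12)
  4P = (30, 10)
  5P = (3, 8)
  6P = (2, 2)
  7P = (25, 0)
  8P = (2, 39)
  ... (continuing to 14P)
  14P = O

ord(P) = 14


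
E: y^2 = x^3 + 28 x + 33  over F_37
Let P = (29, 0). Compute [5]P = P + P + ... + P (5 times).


k = 5 = 101_2 (binary, LSB first: 101)
Double-and-add from P = (29, 0):
  bit 0 = 1: acc = O + (29, 0) = (29, 0)
  bit 1 = 0: acc unchanged = (29, 0)
  bit 2 = 1: acc = (29, 0) + O = (29, 0)

5P = (29, 0)


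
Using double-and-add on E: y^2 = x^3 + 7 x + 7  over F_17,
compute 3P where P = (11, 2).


k = 3 = 11_2 (binary, LSB first: 11)
Double-and-add from P = (11, 2):
  bit 0 = 1: acc = O + (11, 2) = (11, 2)
  bit 1 = 1: acc = (11, 2) + (13, 0) = (11, 15)

3P = (11, 15)


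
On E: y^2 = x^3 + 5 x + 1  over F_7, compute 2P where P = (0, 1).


Doubling: s = (3 x1^2 + a) / (2 y1)
s = (3*0^2 + 5) / (2*1) mod 7 = 6
x3 = s^2 - 2 x1 mod 7 = 6^2 - 2*0 = 1
y3 = s (x1 - x3) - y1 mod 7 = 6 * (0 - 1) - 1 = 0

2P = (1, 0)


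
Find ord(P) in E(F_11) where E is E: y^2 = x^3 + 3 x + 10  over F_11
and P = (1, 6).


Compute successive multiples of P until we hit O:
  1P = (1, 6)
  2P = (1, 5)
  3P = O

ord(P) = 3


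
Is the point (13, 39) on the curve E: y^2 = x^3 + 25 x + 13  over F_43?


Check whether y^2 = x^3 + 25 x + 13 (mod 43) for (x, y) = (13, 39).
LHS: y^2 = 39^2 mod 43 = 16
RHS: x^3 + 25 x + 13 = 13^3 + 25*13 + 13 mod 43 = 41
LHS != RHS

No, not on the curve


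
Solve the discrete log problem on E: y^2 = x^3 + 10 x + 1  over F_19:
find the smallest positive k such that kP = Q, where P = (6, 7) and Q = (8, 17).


Enumerate multiples of P until we hit Q = (8, 17):
  1P = (6, 7)
  2P = (16, 1)
  3P = (8, 17)
Match found at i = 3.

k = 3


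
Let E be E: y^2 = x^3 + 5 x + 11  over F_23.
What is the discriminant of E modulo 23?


4 a^3 + 27 b^2 = 4*5^3 + 27*11^2 = 500 + 3267 = 3767
Delta = -16 * (3767) = -60272
Delta mod 23 = 11

Delta = 11 (mod 23)


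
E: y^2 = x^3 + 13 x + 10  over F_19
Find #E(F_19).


For each x in F_19, count y with y^2 = x^3 + 13 x + 10 mod 19:
  x = 1: RHS = 5, y in [9, 10]  -> 2 point(s)
  x = 2: RHS = 6, y in [5, 14]  -> 2 point(s)
  x = 3: RHS = 0, y in [0]  -> 1 point(s)
  x = 6: RHS = 0, y in [0]  -> 1 point(s)
  x = 7: RHS = 7, y in [8, 11]  -> 2 point(s)
  x = 9: RHS = 1, y in [1, 18]  -> 2 point(s)
  x = 10: RHS = 0, y in [0]  -> 1 point(s)
  x = 13: RHS = 1, y in [1, 18]  -> 2 point(s)
  x = 16: RHS = 1, y in [1, 18]  -> 2 point(s)
Affine points: 15. Add the point at infinity: total = 16.

#E(F_19) = 16


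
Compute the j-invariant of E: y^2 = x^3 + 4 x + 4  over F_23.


Delta = -16(4 a^3 + 27 b^2) mod 23 = 9
-1728 * (4 a)^3 = -1728 * (4*4)^3 mod 23 = 17
j = 17 * 9^(-1) mod 23 = 7

j = 7 (mod 23)


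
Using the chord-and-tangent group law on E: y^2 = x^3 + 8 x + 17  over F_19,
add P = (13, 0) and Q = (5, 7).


P != Q, so use the chord formula.
s = (y2 - y1) / (x2 - x1) = (7) / (11) mod 19 = 11
x3 = s^2 - x1 - x2 mod 19 = 11^2 - 13 - 5 = 8
y3 = s (x1 - x3) - y1 mod 19 = 11 * (13 - 8) - 0 = 17

P + Q = (8, 17)


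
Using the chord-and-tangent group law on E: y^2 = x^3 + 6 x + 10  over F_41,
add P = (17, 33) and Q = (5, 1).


P != Q, so use the chord formula.
s = (y2 - y1) / (x2 - x1) = (9) / (29) mod 41 = 30
x3 = s^2 - x1 - x2 mod 41 = 30^2 - 17 - 5 = 17
y3 = s (x1 - x3) - y1 mod 41 = 30 * (17 - 17) - 33 = 8

P + Q = (17, 8)


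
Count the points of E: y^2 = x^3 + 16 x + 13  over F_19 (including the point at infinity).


For each x in F_19, count y with y^2 = x^3 + 16 x + 13 mod 19:
  x = 1: RHS = 11, y in [7, 12]  -> 2 point(s)
  x = 5: RHS = 9, y in [3, 16]  -> 2 point(s)
  x = 8: RHS = 7, y in [8, 11]  -> 2 point(s)
  x = 11: RHS = 0, y in [0]  -> 1 point(s)
  x = 13: RHS = 5, y in [9, 10]  -> 2 point(s)
  x = 14: RHS = 17, y in [6, 13]  -> 2 point(s)
  x = 17: RHS = 11, y in [7, 12]  -> 2 point(s)
Affine points: 13. Add the point at infinity: total = 14.

#E(F_19) = 14


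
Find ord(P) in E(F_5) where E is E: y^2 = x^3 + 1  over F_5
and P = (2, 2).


Compute successive multiples of P until we hit O:
  1P = (2, 2)
  2P = (0, 4)
  3P = (4, 0)
  4P = (0, 1)
  5P = (2, 3)
  6P = O

ord(P) = 6


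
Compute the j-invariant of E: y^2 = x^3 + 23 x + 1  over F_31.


Delta = -16(4 a^3 + 27 b^2) mod 31 = 3
-1728 * (4 a)^3 = -1728 * (4*23)^3 mod 31 = 23
j = 23 * 3^(-1) mod 31 = 18

j = 18 (mod 31)


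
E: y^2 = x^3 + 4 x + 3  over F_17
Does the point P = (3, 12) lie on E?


Check whether y^2 = x^3 + 4 x + 3 (mod 17) for (x, y) = (3, 12).
LHS: y^2 = 12^2 mod 17 = 8
RHS: x^3 + 4 x + 3 = 3^3 + 4*3 + 3 mod 17 = 8
LHS = RHS

Yes, on the curve


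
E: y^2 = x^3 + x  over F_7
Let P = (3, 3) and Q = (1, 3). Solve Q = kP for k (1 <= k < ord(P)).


Enumerate multiples of P until we hit Q = (1, 3):
  1P = (3, 3)
  2P = (1, 4)
  3P = (5, 5)
  4P = (0, 0)
  5P = (5, 2)
  6P = (1, 3)
Match found at i = 6.

k = 6


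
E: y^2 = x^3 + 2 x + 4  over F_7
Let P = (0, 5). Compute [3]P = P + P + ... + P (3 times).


k = 3 = 11_2 (binary, LSB first: 11)
Double-and-add from P = (0, 5):
  bit 0 = 1: acc = O + (0, 5) = (0, 5)
  bit 1 = 1: acc = (0, 5) + (2, 3) = (6, 1)

3P = (6, 1)


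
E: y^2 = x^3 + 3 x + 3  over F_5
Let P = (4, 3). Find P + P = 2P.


Doubling: s = (3 x1^2 + a) / (2 y1)
s = (3*4^2 + 3) / (2*3) mod 5 = 1
x3 = s^2 - 2 x1 mod 5 = 1^2 - 2*4 = 3
y3 = s (x1 - x3) - y1 mod 5 = 1 * (4 - 3) - 3 = 3

2P = (3, 3)


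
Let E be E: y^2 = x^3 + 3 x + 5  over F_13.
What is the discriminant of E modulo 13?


4 a^3 + 27 b^2 = 4*3^3 + 27*5^2 = 108 + 675 = 783
Delta = -16 * (783) = -12528
Delta mod 13 = 4

Delta = 4 (mod 13)


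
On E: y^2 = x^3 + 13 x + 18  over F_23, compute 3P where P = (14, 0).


k = 3 = 11_2 (binary, LSB first: 11)
Double-and-add from P = (14, 0):
  bit 0 = 1: acc = O + (14, 0) = (14, 0)
  bit 1 = 1: acc = (14, 0) + O = (14, 0)

3P = (14, 0)


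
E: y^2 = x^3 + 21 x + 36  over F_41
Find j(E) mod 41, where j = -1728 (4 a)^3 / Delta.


Delta = -16(4 a^3 + 27 b^2) mod 41 = 16
-1728 * (4 a)^3 = -1728 * (4*21)^3 mod 41 = 34
j = 34 * 16^(-1) mod 41 = 38

j = 38 (mod 41)


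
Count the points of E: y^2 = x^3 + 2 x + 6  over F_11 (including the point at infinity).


For each x in F_11, count y with y^2 = x^3 + 2 x + 6 mod 11:
  x = 1: RHS = 9, y in [3, 8]  -> 2 point(s)
  x = 4: RHS = 1, y in [1, 10]  -> 2 point(s)
  x = 5: RHS = 9, y in [3, 8]  -> 2 point(s)
  x = 6: RHS = 3, y in [5, 6]  -> 2 point(s)
  x = 7: RHS = 0, y in [0]  -> 1 point(s)
  x = 9: RHS = 5, y in [4, 7]  -> 2 point(s)
  x = 10: RHS = 3, y in [5, 6]  -> 2 point(s)
Affine points: 13. Add the point at infinity: total = 14.

#E(F_11) = 14


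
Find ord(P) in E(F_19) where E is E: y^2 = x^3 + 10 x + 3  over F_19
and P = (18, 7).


Compute successive multiples of P until we hit O:
  1P = (18, 7)
  2P = (8, 5)
  3P = (9, 10)
  4P = (9, 9)
  5P = (8, 14)
  6P = (18, 12)
  7P = O

ord(P) = 7


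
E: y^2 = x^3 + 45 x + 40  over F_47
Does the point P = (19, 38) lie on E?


Check whether y^2 = x^3 + 45 x + 40 (mod 47) for (x, y) = (19, 38).
LHS: y^2 = 38^2 mod 47 = 34
RHS: x^3 + 45 x + 40 = 19^3 + 45*19 + 40 mod 47 = 46
LHS != RHS

No, not on the curve


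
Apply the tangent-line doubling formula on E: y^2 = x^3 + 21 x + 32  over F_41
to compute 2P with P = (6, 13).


Doubling: s = (3 x1^2 + a) / (2 y1)
s = (3*6^2 + 21) / (2*13) mod 41 = 16
x3 = s^2 - 2 x1 mod 41 = 16^2 - 2*6 = 39
y3 = s (x1 - x3) - y1 mod 41 = 16 * (6 - 39) - 13 = 33

2P = (39, 33)


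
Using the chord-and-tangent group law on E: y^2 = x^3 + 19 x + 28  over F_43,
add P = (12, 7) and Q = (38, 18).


P != Q, so use the chord formula.
s = (y2 - y1) / (x2 - x1) = (11) / (26) mod 43 = 12
x3 = s^2 - x1 - x2 mod 43 = 12^2 - 12 - 38 = 8
y3 = s (x1 - x3) - y1 mod 43 = 12 * (12 - 8) - 7 = 41

P + Q = (8, 41)


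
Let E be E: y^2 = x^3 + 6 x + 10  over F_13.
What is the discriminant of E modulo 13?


4 a^3 + 27 b^2 = 4*6^3 + 27*10^2 = 864 + 2700 = 3564
Delta = -16 * (3564) = -57024
Delta mod 13 = 7

Delta = 7 (mod 13)


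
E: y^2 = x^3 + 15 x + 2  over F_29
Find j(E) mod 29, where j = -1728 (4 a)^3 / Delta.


Delta = -16(4 a^3 + 27 b^2) mod 29 = 4
-1728 * (4 a)^3 = -1728 * (4*15)^3 mod 29 = 9
j = 9 * 4^(-1) mod 29 = 24

j = 24 (mod 29)
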